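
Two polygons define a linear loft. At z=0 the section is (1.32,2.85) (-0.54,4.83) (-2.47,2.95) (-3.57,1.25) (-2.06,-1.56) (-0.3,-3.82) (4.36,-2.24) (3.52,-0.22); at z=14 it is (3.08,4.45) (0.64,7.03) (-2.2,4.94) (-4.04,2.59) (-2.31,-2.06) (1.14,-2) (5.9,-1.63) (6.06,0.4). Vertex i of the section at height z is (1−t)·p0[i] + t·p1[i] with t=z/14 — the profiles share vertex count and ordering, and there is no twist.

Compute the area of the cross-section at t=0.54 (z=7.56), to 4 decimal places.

Area at t=0.54: 49.2899

Cross-section at t=0.54: each vertex is (1-t)·p0[i] + t·p1[i].
  v1: (1-0.54)·(1.32,2.85) + 0.54·(3.08,4.45) = (2.2704,3.7140)
  v2: (1-0.54)·(-0.54,4.83) + 0.54·(0.64,7.03) = (0.0972,6.0180)
  v3: (1-0.54)·(-2.47,2.95) + 0.54·(-2.2,4.94) = (-2.3242,4.0246)
  v4: (1-0.54)·(-3.57,1.25) + 0.54·(-4.04,2.59) = (-3.8238,1.9736)
  v5: (1-0.54)·(-2.06,-1.56) + 0.54·(-2.31,-2.06) = (-2.1950,-1.8300)
  v6: (1-0.54)·(-0.3,-3.82) + 0.54·(1.14,-2) = (0.4776,-2.8372)
  v7: (1-0.54)·(4.36,-2.24) + 0.54·(5.9,-1.63) = (5.1916,-1.9106)
  v8: (1-0.54)·(3.52,-0.22) + 0.54·(6.06,0.4) = (4.8916,0.1148)
Shoelace sum Σ(x_i·y_{i+1} − x_{i+1}·y_i):
  i=1: 2.2704·6.0180 − 0.0972·3.7140 = +13.3023 (running +13.3023)
  i=2: 0.0972·4.0246 − -2.3242·6.0180 = +14.3782 (running +27.6805)
  i=3: -2.3242·1.9736 − -3.8238·4.0246 = +10.8022 (running +38.4827)
  i=4: -3.8238·-1.8300 − -2.1950·1.9736 = +11.3296 (running +49.8123)
  i=5: -2.1950·-2.8372 − 0.4776·-1.8300 = +7.1017 (running +56.9140)
  i=6: 0.4776·-1.9106 − 5.1916·-2.8372 = +13.8171 (running +70.7311)
  i=7: 5.1916·0.1148 − 4.8916·-1.9106 = +9.9419 (running +80.6730)
  i=8: 4.8916·3.7140 − 2.2704·0.1148 = +17.9068 (running +98.5797)
Area = |Σ|/2 = |98.5797|/2 = 49.2899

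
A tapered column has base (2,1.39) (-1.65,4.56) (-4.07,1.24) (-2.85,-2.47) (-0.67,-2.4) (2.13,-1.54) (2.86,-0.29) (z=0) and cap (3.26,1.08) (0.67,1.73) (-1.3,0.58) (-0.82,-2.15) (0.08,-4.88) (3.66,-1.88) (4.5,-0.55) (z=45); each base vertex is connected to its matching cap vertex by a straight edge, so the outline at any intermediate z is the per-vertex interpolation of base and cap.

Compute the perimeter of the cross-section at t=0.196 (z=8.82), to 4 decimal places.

Cross-section at t=0.196: each vertex is (1-t)·p0[i] + t·p1[i].
  v1: (1-0.196)·(2,1.39) + 0.196·(3.26,1.08) = (2.2470,1.3292)
  v2: (1-0.196)·(-1.65,4.56) + 0.196·(0.67,1.73) = (-1.1953,4.0053)
  v3: (1-0.196)·(-4.07,1.24) + 0.196·(-1.3,0.58) = (-3.5271,1.1106)
  v4: (1-0.196)·(-2.85,-2.47) + 0.196·(-0.82,-2.15) = (-2.4521,-2.4073)
  v5: (1-0.196)·(-0.67,-2.4) + 0.196·(0.08,-4.88) = (-0.5230,-2.8861)
  v6: (1-0.196)·(2.13,-1.54) + 0.196·(3.66,-1.88) = (2.4299,-1.6066)
  v7: (1-0.196)·(2.86,-0.29) + 0.196·(4.5,-0.55) = (3.1814,-0.3410)
Perimeter = Σ |v_{i+1} − v_i|:
  edge 1→2: √(-3.4422² + 2.6761²) = 4.3601 (running 4.3601)
  edge 2→3: √(-2.3318² + -2.8947²) = 3.7171 (running 8.0771)
  edge 3→4: √(1.0750² + -3.5179²) = 3.6785 (running 11.7556)
  edge 4→5: √(1.9291² + -0.4788²) = 1.9877 (running 13.7433)
  edge 5→6: √(2.9529² + 1.2794²) = 3.2181 (running 16.9614)
  edge 6→7: √(0.7516² + 1.2657²) = 1.4720 (running 18.4334)
  edge 7→1: √(-0.9345² + 1.6702²) = 1.9138 (running 20.3473)
Perimeter = 20.3473

Perimeter at t=0.196: 20.3473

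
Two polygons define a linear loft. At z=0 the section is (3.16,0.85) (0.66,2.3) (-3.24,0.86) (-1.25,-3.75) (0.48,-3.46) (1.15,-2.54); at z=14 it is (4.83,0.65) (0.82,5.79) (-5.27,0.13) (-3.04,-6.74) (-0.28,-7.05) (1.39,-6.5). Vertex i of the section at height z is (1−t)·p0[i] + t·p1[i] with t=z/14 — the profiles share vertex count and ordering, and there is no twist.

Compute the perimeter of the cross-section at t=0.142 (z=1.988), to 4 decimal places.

Perimeter at t=0.142: 20.9458

Cross-section at t=0.142: each vertex is (1-t)·p0[i] + t·p1[i].
  v1: (1-0.142)·(3.16,0.85) + 0.142·(4.83,0.65) = (3.3971,0.8216)
  v2: (1-0.142)·(0.66,2.3) + 0.142·(0.82,5.79) = (0.6827,2.7956)
  v3: (1-0.142)·(-3.24,0.86) + 0.142·(-5.27,0.13) = (-3.5283,0.7563)
  v4: (1-0.142)·(-1.25,-3.75) + 0.142·(-3.04,-6.74) = (-1.5042,-4.1746)
  v5: (1-0.142)·(0.48,-3.46) + 0.142·(-0.28,-7.05) = (0.3721,-3.9698)
  v6: (1-0.142)·(1.15,-2.54) + 0.142·(1.39,-6.5) = (1.1841,-3.1023)
Perimeter = Σ |v_{i+1} − v_i|:
  edge 1→2: √(-2.7144² + 1.9740²) = 3.3563 (running 3.3563)
  edge 2→3: √(-4.2110² + -2.0392²) = 4.6788 (running 8.0351)
  edge 3→4: √(2.0241² + -4.9309²) = 5.3302 (running 13.3652)
  edge 4→5: √(1.8763² + 0.2048²) = 1.8874 (running 15.2526)
  edge 5→6: √(0.8120² + 0.8675²) = 1.1882 (running 16.4408)
  edge 6→1: √(2.2131² + 3.9239²) = 4.5050 (running 20.9458)
Perimeter = 20.9458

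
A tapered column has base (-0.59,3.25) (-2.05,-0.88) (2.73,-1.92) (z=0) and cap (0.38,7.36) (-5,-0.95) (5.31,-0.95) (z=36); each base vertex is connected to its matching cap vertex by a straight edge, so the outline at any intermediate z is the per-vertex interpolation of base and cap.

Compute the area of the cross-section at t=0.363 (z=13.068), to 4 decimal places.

Cross-section at t=0.363: each vertex is (1-t)·p0[i] + t·p1[i].
  v1: (1-0.363)·(-0.59,3.25) + 0.363·(0.38,7.36) = (-0.2379,4.7419)
  v2: (1-0.363)·(-2.05,-0.88) + 0.363·(-5,-0.95) = (-3.1208,-0.9054)
  v3: (1-0.363)·(2.73,-1.92) + 0.363·(5.31,-0.95) = (3.6665,-1.5679)
Shoelace sum Σ(x_i·y_{i+1} − x_{i+1}·y_i):
  i=1: -0.2379·-0.9054 − -3.1208·4.7419 = +15.0142 (running +15.0142)
  i=2: -3.1208·-1.5679 − 3.6665·-0.9054 = +8.2129 (running +23.2271)
  i=3: 3.6665·4.7419 − -0.2379·-1.5679 = +17.0135 (running +40.2406)
Area = |Σ|/2 = |40.2406|/2 = 20.1203

Area at t=0.363: 20.1203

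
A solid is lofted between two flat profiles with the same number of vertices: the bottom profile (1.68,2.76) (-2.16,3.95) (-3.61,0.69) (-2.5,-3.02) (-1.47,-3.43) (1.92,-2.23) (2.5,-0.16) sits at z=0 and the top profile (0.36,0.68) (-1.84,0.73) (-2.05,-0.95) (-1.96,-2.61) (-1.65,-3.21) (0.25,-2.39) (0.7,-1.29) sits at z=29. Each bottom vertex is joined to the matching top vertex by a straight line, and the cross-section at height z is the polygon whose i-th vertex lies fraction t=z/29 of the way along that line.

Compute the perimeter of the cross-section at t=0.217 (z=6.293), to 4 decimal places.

Cross-section at t=0.217: each vertex is (1-t)·p0[i] + t·p1[i].
  v1: (1-0.217)·(1.68,2.76) + 0.217·(0.36,0.68) = (1.3936,2.3086)
  v2: (1-0.217)·(-2.16,3.95) + 0.217·(-1.84,0.73) = (-2.0906,3.2513)
  v3: (1-0.217)·(-3.61,0.69) + 0.217·(-2.05,-0.95) = (-3.2715,0.3341)
  v4: (1-0.217)·(-2.5,-3.02) + 0.217·(-1.96,-2.61) = (-2.3828,-2.9310)
  v5: (1-0.217)·(-1.47,-3.43) + 0.217·(-1.65,-3.21) = (-1.5091,-3.3823)
  v6: (1-0.217)·(1.92,-2.23) + 0.217·(0.25,-2.39) = (1.5576,-2.2647)
  v7: (1-0.217)·(2.5,-0.16) + 0.217·(0.7,-1.29) = (2.1094,-0.4052)
Perimeter = Σ |v_{i+1} − v_i|:
  edge 1→2: √(-3.4841² + 0.9426²) = 3.6094 (running 3.6094)
  edge 2→3: √(-1.1809² + -2.9171²) = 3.1471 (running 6.7565)
  edge 3→4: √(0.8887² + -3.2652²) = 3.3839 (running 10.1404)
  edge 4→5: √(0.8738² + -0.4512²) = 0.9834 (running 11.1238)
  edge 5→6: √(3.0667² + 1.1175²) = 3.2639 (running 14.3878)
  edge 6→7: √(0.5518² + 1.8595²) = 1.9397 (running 16.3274)
  edge 7→1: √(-0.7158² + 2.7138²) = 2.8067 (running 19.1341)
Perimeter = 19.1341

Perimeter at t=0.217: 19.1341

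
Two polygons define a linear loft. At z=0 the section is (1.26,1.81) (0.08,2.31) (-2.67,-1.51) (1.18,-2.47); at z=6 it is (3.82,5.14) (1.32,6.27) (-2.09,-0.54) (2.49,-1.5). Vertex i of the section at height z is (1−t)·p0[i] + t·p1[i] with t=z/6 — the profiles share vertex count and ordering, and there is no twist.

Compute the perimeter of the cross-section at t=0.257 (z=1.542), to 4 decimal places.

Perimeter at t=0.257: 16.1489

Cross-section at t=0.257: each vertex is (1-t)·p0[i] + t·p1[i].
  v1: (1-0.257)·(1.26,1.81) + 0.257·(3.82,5.14) = (1.9179,2.6658)
  v2: (1-0.257)·(0.08,2.31) + 0.257·(1.32,6.27) = (0.3987,3.3277)
  v3: (1-0.257)·(-2.67,-1.51) + 0.257·(-2.09,-0.54) = (-2.5209,-1.2607)
  v4: (1-0.257)·(1.18,-2.47) + 0.257·(2.49,-1.5) = (1.5167,-2.2207)
Perimeter = Σ |v_{i+1} − v_i|:
  edge 1→2: √(-1.5192² + 0.6619²) = 1.6572 (running 1.6572)
  edge 2→3: √(-2.9196² + -4.5884²) = 5.4386 (running 7.0957)
  edge 3→4: √(4.0376² + -0.9600²) = 4.1502 (running 11.2459)
  edge 4→1: √(0.4013² + 4.8865²) = 4.9030 (running 16.1489)
Perimeter = 16.1489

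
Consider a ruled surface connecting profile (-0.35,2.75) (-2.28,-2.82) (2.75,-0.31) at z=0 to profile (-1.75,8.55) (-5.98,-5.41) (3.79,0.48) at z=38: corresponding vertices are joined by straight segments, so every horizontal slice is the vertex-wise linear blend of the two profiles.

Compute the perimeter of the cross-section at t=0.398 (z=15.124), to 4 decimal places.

Cross-section at t=0.398: each vertex is (1-t)·p0[i] + t·p1[i].
  v1: (1-0.398)·(-0.35,2.75) + 0.398·(-1.75,8.55) = (-0.9072,5.0584)
  v2: (1-0.398)·(-2.28,-2.82) + 0.398·(-5.98,-5.41) = (-3.7526,-3.8508)
  v3: (1-0.398)·(2.75,-0.31) + 0.398·(3.79,0.48) = (3.1639,0.0044)
Perimeter = Σ |v_{i+1} − v_i|:
  edge 1→2: √(-2.8454² + -8.9092²) = 9.3526 (running 9.3526)
  edge 2→3: √(6.9165² + 3.8552²) = 7.9184 (running 17.2710)
  edge 3→1: √(-4.0711² + 5.0540²) = 6.4897 (running 23.7607)
Perimeter = 23.7607

Perimeter at t=0.398: 23.7607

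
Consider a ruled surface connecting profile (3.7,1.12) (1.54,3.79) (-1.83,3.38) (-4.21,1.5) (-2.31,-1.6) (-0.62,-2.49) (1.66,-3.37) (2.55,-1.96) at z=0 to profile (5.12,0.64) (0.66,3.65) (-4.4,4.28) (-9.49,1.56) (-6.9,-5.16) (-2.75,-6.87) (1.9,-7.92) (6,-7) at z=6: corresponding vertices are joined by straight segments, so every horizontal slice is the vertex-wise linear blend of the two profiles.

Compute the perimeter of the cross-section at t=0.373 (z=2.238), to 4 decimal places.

Perimeter at t=0.373: 30.4877

Cross-section at t=0.373: each vertex is (1-t)·p0[i] + t·p1[i].
  v1: (1-0.373)·(3.7,1.12) + 0.373·(5.12,0.64) = (4.2297,0.9410)
  v2: (1-0.373)·(1.54,3.79) + 0.373·(0.66,3.65) = (1.2118,3.7378)
  v3: (1-0.373)·(-1.83,3.38) + 0.373·(-4.4,4.28) = (-2.7886,3.7157)
  v4: (1-0.373)·(-4.21,1.5) + 0.373·(-9.49,1.56) = (-6.1794,1.5224)
  v5: (1-0.373)·(-2.31,-1.6) + 0.373·(-6.9,-5.16) = (-4.0221,-2.9279)
  v6: (1-0.373)·(-0.62,-2.49) + 0.373·(-2.75,-6.87) = (-1.4145,-4.1237)
  v7: (1-0.373)·(1.66,-3.37) + 0.373·(1.9,-7.92) = (1.7495,-5.0671)
  v8: (1-0.373)·(2.55,-1.96) + 0.373·(6,-7) = (3.8369,-3.8399)
Perimeter = Σ |v_{i+1} − v_i|:
  edge 1→2: √(-3.0179² + 2.7968²) = 4.1146 (running 4.1146)
  edge 2→3: √(-4.0004² + -0.0221²) = 4.0004 (running 8.1150)
  edge 3→4: √(-3.3908² + -2.1933²) = 4.0384 (running 12.1534)
  edge 4→5: √(2.1574² + -4.4503²) = 4.9456 (running 17.0990)
  edge 5→6: √(2.6076² + -1.1959²) = 2.8687 (running 19.9677)
  edge 6→7: √(3.1640² + -0.9434²) = 3.3017 (running 23.2694)
  edge 7→8: √(2.0873² + 1.2272²) = 2.4214 (running 25.6908)
  edge 8→1: √(0.3928² + 4.7809²) = 4.7970 (running 30.4877)
Perimeter = 30.4877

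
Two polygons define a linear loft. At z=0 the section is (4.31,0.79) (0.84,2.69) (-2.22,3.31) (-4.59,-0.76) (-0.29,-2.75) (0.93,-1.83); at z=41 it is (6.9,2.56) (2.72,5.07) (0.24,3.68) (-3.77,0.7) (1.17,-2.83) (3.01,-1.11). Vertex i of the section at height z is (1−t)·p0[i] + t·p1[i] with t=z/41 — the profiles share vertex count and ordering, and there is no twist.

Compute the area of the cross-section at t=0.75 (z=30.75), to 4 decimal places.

Cross-section at t=0.75: each vertex is (1-t)·p0[i] + t·p1[i].
  v1: (1-0.75)·(4.31,0.79) + 0.75·(6.9,2.56) = (6.2525,2.1175)
  v2: (1-0.75)·(0.84,2.69) + 0.75·(2.72,5.07) = (2.2500,4.4750)
  v3: (1-0.75)·(-2.22,3.31) + 0.75·(0.24,3.68) = (-0.3750,3.5875)
  v4: (1-0.75)·(-4.59,-0.76) + 0.75·(-3.77,0.7) = (-3.9750,0.3350)
  v5: (1-0.75)·(-0.29,-2.75) + 0.75·(1.17,-2.83) = (0.8050,-2.8100)
  v6: (1-0.75)·(0.93,-1.83) + 0.75·(3.01,-1.11) = (2.4900,-1.2900)
Shoelace sum Σ(x_i·y_{i+1} − x_{i+1}·y_i):
  i=1: 6.2525·4.4750 − 2.2500·2.1175 = +23.2156 (running +23.2156)
  i=2: 2.2500·3.5875 − -0.3750·4.4750 = +9.7500 (running +32.9656)
  i=3: -0.3750·0.3350 − -3.9750·3.5875 = +14.1347 (running +47.1003)
  i=4: -3.9750·-2.8100 − 0.8050·0.3350 = +10.9001 (running +58.0003)
  i=5: 0.8050·-1.2900 − 2.4900·-2.8100 = +5.9584 (running +63.9588)
  i=6: 2.4900·2.1175 − 6.2525·-1.2900 = +13.3383 (running +77.2971)
Area = |Σ|/2 = |77.2971|/2 = 38.6485

Area at t=0.75: 38.6485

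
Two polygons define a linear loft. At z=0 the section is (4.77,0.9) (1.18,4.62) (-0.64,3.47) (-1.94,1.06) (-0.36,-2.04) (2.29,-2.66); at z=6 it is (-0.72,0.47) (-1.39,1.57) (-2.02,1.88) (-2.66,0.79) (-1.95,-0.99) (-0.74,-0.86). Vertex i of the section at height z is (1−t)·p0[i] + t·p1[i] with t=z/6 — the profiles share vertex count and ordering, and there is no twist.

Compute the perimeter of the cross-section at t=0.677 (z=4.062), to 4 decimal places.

Perimeter at t=0.677: 11.5987

Cross-section at t=0.677: each vertex is (1-t)·p0[i] + t·p1[i].
  v1: (1-0.677)·(4.77,0.9) + 0.677·(-0.72,0.47) = (1.0533,0.6089)
  v2: (1-0.677)·(1.18,4.62) + 0.677·(-1.39,1.57) = (-0.5599,2.5552)
  v3: (1-0.677)·(-0.64,3.47) + 0.677·(-2.02,1.88) = (-1.5743,2.3936)
  v4: (1-0.677)·(-1.94,1.06) + 0.677·(-2.66,0.79) = (-2.4274,0.8772)
  v5: (1-0.677)·(-0.36,-2.04) + 0.677·(-1.95,-0.99) = (-1.4364,-1.3291)
  v6: (1-0.677)·(2.29,-2.66) + 0.677·(-0.74,-0.86) = (0.2387,-1.4414)
Perimeter = Σ |v_{i+1} − v_i|:
  edge 1→2: √(-1.6132² + 1.9463²) = 2.5279 (running 2.5279)
  edge 2→3: √(-1.0144² + -0.1616²) = 1.0272 (running 3.5550)
  edge 3→4: √(-0.8532² + -1.5164²) = 1.7399 (running 5.2949)
  edge 4→5: √(0.9910² + -2.2064²) = 2.4187 (running 7.7137)
  edge 5→6: √(1.6751² + -0.1123²) = 1.6789 (running 9.3925)
  edge 6→1: √(0.8146² + 2.0503²) = 2.2062 (running 11.5987)
Perimeter = 11.5987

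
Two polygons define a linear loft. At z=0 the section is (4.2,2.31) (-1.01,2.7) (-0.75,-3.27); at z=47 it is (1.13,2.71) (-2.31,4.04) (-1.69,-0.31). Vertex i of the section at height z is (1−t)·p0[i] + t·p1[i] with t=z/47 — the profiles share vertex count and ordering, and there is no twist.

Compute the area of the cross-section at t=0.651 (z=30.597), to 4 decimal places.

Cross-section at t=0.651: each vertex is (1-t)·p0[i] + t·p1[i].
  v1: (1-0.651)·(4.2,2.31) + 0.651·(1.13,2.71) = (2.2014,2.5704)
  v2: (1-0.651)·(-1.01,2.7) + 0.651·(-2.31,4.04) = (-1.8563,3.5723)
  v3: (1-0.651)·(-0.75,-3.27) + 0.651·(-1.69,-0.31) = (-1.3619,-1.3430)
Shoelace sum Σ(x_i·y_{i+1} − x_{i+1}·y_i):
  i=1: 2.2014·3.5723 − -1.8563·2.5704 = +12.6357 (running +12.6357)
  i=2: -1.8563·-1.3430 − -1.3619·3.5723 = +7.3584 (running +19.9941)
  i=3: -1.3619·2.5704 − 2.2014·-1.3430 = -0.5441 (running +19.4500)
Area = |Σ|/2 = |19.4500|/2 = 9.7250

Area at t=0.651: 9.7250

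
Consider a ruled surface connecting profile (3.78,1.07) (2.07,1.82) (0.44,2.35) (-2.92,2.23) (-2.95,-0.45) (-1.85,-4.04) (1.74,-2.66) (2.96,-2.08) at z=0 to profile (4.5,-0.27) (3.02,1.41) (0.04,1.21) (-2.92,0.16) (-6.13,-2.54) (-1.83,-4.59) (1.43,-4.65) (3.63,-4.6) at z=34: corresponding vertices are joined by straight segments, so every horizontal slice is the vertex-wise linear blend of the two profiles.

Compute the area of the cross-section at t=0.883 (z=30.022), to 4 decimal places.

Area at t=0.883: 44.0453

Cross-section at t=0.883: each vertex is (1-t)·p0[i] + t·p1[i].
  v1: (1-0.883)·(3.78,1.07) + 0.883·(4.5,-0.27) = (4.4158,-0.1132)
  v2: (1-0.883)·(2.07,1.82) + 0.883·(3.02,1.41) = (2.9089,1.4580)
  v3: (1-0.883)·(0.44,2.35) + 0.883·(0.04,1.21) = (0.0868,1.3434)
  v4: (1-0.883)·(-2.92,2.23) + 0.883·(-2.92,0.16) = (-2.9200,0.4022)
  v5: (1-0.883)·(-2.95,-0.45) + 0.883·(-6.13,-2.54) = (-5.7579,-2.2955)
  v6: (1-0.883)·(-1.85,-4.04) + 0.883·(-1.83,-4.59) = (-1.8323,-4.5257)
  v7: (1-0.883)·(1.74,-2.66) + 0.883·(1.43,-4.65) = (1.4663,-4.4172)
  v8: (1-0.883)·(2.96,-2.08) + 0.883·(3.63,-4.6) = (3.5516,-4.3052)
Shoelace sum Σ(x_i·y_{i+1} − x_{i+1}·y_i):
  i=1: 4.4158·1.4580 − 2.9089·-0.1132 = +6.7674 (running +6.7674)
  i=2: 2.9089·1.3434 − 0.0868·1.4580 = +3.7811 (running +10.5485)
  i=3: 0.0868·0.4022 − -2.9200·1.3434 = +3.9576 (running +14.5061)
  i=4: -2.9200·-2.2955 − -5.7579·0.4022 = +9.0186 (running +23.5247)
  i=5: -5.7579·-4.5257 − -1.8323·-2.2955 = +21.8523 (running +45.3770)
  i=6: -1.8323·-4.4172 − 1.4663·-4.5257 = +14.7296 (running +60.1066)
  i=7: 1.4663·-4.3052 − 3.5516·-4.4172 = +9.3755 (running +69.4821)
  i=8: 3.5516·-0.1132 − 4.4158·-4.3052 = +18.6084 (running +88.0906)
Area = |Σ|/2 = |88.0906|/2 = 44.0453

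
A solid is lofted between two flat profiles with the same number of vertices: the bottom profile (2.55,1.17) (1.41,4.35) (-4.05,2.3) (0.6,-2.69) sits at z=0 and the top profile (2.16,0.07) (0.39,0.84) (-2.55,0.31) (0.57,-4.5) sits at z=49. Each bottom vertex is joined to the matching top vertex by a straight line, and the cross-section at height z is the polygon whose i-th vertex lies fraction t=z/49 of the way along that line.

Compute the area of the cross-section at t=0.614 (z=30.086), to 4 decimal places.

Area at t=0.614: 16.3673

Cross-section at t=0.614: each vertex is (1-t)·p0[i] + t·p1[i].
  v1: (1-0.614)·(2.55,1.17) + 0.614·(2.16,0.07) = (2.3105,0.4946)
  v2: (1-0.614)·(1.41,4.35) + 0.614·(0.39,0.84) = (0.7837,2.1949)
  v3: (1-0.614)·(-4.05,2.3) + 0.614·(-2.55,0.31) = (-3.1290,1.0781)
  v4: (1-0.614)·(0.6,-2.69) + 0.614·(0.57,-4.5) = (0.5816,-3.8013)
Shoelace sum Σ(x_i·y_{i+1} − x_{i+1}·y_i):
  i=1: 2.3105·2.1949 − 0.7837·0.4946 = +4.6837 (running +4.6837)
  i=2: 0.7837·1.0781 − -3.1290·2.1949 = +7.7127 (running +12.3964)
  i=3: -3.1290·-3.8013 − 0.5816·1.0781 = +11.2674 (running +23.6637)
  i=4: 0.5816·0.4946 − 2.3105·-3.8013 = +9.0708 (running +32.7345)
Area = |Σ|/2 = |32.7345|/2 = 16.3673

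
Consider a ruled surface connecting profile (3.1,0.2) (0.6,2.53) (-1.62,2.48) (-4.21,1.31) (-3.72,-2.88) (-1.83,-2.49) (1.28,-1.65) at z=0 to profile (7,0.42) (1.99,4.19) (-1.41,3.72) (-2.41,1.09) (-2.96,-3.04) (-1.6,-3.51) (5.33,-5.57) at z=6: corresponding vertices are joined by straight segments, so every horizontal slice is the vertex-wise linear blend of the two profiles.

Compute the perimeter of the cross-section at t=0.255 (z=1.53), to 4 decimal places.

Perimeter at t=0.255: 22.7770

Cross-section at t=0.255: each vertex is (1-t)·p0[i] + t·p1[i].
  v1: (1-0.255)·(3.1,0.2) + 0.255·(7,0.42) = (4.0945,0.2561)
  v2: (1-0.255)·(0.6,2.53) + 0.255·(1.99,4.19) = (0.9545,2.9533)
  v3: (1-0.255)·(-1.62,2.48) + 0.255·(-1.41,3.72) = (-1.5665,2.7962)
  v4: (1-0.255)·(-4.21,1.31) + 0.255·(-2.41,1.09) = (-3.7510,1.2539)
  v5: (1-0.255)·(-3.72,-2.88) + 0.255·(-2.96,-3.04) = (-3.5262,-2.9208)
  v6: (1-0.255)·(-1.83,-2.49) + 0.255·(-1.6,-3.51) = (-1.7713,-2.7501)
  v7: (1-0.255)·(1.28,-1.65) + 0.255·(5.33,-5.57) = (2.3128,-2.6496)
Perimeter = Σ |v_{i+1} − v_i|:
  edge 1→2: √(-3.1401² + 2.6972²) = 4.1394 (running 4.1394)
  edge 2→3: √(-2.5209² + -0.1571²) = 2.5258 (running 6.6652)
  edge 3→4: √(-2.1845² + -1.5423²) = 2.6741 (running 9.3393)
  edge 4→5: √(0.2248² + -4.1747²) = 4.1807 (running 13.5201)
  edge 5→6: √(1.7549² + 0.1707²) = 1.7631 (running 15.2832)
  edge 6→7: √(4.0841² + 0.1005²) = 4.0853 (running 19.3686)
  edge 7→1: √(1.7817² + 2.9057²) = 3.4085 (running 22.7770)
Perimeter = 22.7770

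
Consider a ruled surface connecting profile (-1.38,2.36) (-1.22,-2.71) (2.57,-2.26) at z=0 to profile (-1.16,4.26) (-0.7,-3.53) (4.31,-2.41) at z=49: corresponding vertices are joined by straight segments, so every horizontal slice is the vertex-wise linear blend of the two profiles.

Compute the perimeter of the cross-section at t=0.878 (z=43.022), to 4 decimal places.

Perimeter at t=0.878: 20.7561

Cross-section at t=0.878: each vertex is (1-t)·p0[i] + t·p1[i].
  v1: (1-0.878)·(-1.38,2.36) + 0.878·(-1.16,4.26) = (-1.1868,4.0282)
  v2: (1-0.878)·(-1.22,-2.71) + 0.878·(-0.7,-3.53) = (-0.7634,-3.4300)
  v3: (1-0.878)·(2.57,-2.26) + 0.878·(4.31,-2.41) = (4.0977,-2.3917)
Perimeter = Σ |v_{i+1} − v_i|:
  edge 1→2: √(0.4234² + -7.4582²) = 7.4702 (running 7.4702)
  edge 2→3: √(4.8612² + 1.0383²) = 4.9708 (running 12.4410)
  edge 3→1: √(-5.2846² + 6.4199²) = 8.3151 (running 20.7561)
Perimeter = 20.7561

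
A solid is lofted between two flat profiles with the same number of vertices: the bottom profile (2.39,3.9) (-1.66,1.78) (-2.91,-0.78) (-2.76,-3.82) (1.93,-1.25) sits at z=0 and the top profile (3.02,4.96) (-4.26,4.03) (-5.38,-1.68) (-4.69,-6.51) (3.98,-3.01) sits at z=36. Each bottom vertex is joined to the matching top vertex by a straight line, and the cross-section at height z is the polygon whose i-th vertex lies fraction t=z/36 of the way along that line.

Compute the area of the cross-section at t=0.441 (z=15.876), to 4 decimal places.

Area at t=0.441: 44.5515

Cross-section at t=0.441: each vertex is (1-t)·p0[i] + t·p1[i].
  v1: (1-0.441)·(2.39,3.9) + 0.441·(3.02,4.96) = (2.6678,4.3675)
  v2: (1-0.441)·(-1.66,1.78) + 0.441·(-4.26,4.03) = (-2.8066,2.7723)
  v3: (1-0.441)·(-2.91,-0.78) + 0.441·(-5.38,-1.68) = (-3.9993,-1.1769)
  v4: (1-0.441)·(-2.76,-3.82) + 0.441·(-4.69,-6.51) = (-3.6111,-5.0063)
  v5: (1-0.441)·(1.93,-1.25) + 0.441·(3.98,-3.01) = (2.8340,-2.0262)
Shoelace sum Σ(x_i·y_{i+1} − x_{i+1}·y_i):
  i=1: 2.6678·2.7723 − -2.8066·4.3675 = +19.6536 (running +19.6536)
  i=2: -2.8066·-1.1769 − -3.9993·2.7723 = +14.3901 (running +34.0437)
  i=3: -3.9993·-5.0063 − -3.6111·-1.1769 = +15.7716 (running +49.8152)
  i=4: -3.6111·-2.0262 − 2.8340·-5.0063 = +21.5048 (running +71.3200)
  i=5: 2.8340·4.3675 − 2.6678·-2.0262 = +17.7831 (running +89.1031)
Area = |Σ|/2 = |89.1031|/2 = 44.5515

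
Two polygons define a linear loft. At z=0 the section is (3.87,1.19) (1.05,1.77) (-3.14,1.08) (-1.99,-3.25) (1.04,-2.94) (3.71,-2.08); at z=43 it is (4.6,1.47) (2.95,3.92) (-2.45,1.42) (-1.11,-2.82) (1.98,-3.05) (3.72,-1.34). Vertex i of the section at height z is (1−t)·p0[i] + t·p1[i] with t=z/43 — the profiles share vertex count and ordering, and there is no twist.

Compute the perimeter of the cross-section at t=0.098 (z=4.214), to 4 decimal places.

Perimeter at t=0.098: 20.7082

Cross-section at t=0.098: each vertex is (1-t)·p0[i] + t·p1[i].
  v1: (1-0.098)·(3.87,1.19) + 0.098·(4.6,1.47) = (3.9415,1.2174)
  v2: (1-0.098)·(1.05,1.77) + 0.098·(2.95,3.92) = (1.2362,1.9807)
  v3: (1-0.098)·(-3.14,1.08) + 0.098·(-2.45,1.42) = (-3.0724,1.1133)
  v4: (1-0.098)·(-1.99,-3.25) + 0.098·(-1.11,-2.82) = (-1.9038,-3.2079)
  v5: (1-0.098)·(1.04,-2.94) + 0.098·(1.98,-3.05) = (1.1321,-2.9508)
  v6: (1-0.098)·(3.71,-2.08) + 0.098·(3.72,-1.34) = (3.7110,-2.0075)
Perimeter = Σ |v_{i+1} − v_i|:
  edge 1→2: √(-2.7053² + 0.7633²) = 2.8109 (running 2.8109)
  edge 2→3: √(-4.3086² + -0.8674²) = 4.3950 (running 7.2060)
  edge 3→4: √(1.1686² + -4.3212²) = 4.4764 (running 11.6824)
  edge 4→5: √(3.0359² + 0.2571²) = 3.0467 (running 14.7291)
  edge 5→6: √(2.5789² + 0.9433²) = 2.7460 (running 17.4751)
  edge 6→1: √(0.2306² + 3.2249²) = 3.2332 (running 20.7082)
Perimeter = 20.7082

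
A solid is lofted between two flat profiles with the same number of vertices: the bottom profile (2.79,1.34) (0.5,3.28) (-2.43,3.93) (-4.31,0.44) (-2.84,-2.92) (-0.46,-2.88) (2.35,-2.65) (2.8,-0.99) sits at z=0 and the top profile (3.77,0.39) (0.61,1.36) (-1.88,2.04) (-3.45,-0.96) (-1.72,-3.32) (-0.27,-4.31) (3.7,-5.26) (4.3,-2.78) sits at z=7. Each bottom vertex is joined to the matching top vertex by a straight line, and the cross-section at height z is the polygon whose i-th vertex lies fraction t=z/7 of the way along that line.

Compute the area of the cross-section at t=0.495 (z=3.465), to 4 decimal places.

Cross-section at t=0.495: each vertex is (1-t)·p0[i] + t·p1[i].
  v1: (1-0.495)·(2.79,1.34) + 0.495·(3.77,0.39) = (3.2751,0.8698)
  v2: (1-0.495)·(0.5,3.28) + 0.495·(0.61,1.36) = (0.5544,2.3296)
  v3: (1-0.495)·(-2.43,3.93) + 0.495·(-1.88,2.04) = (-2.1578,2.9945)
  v4: (1-0.495)·(-4.31,0.44) + 0.495·(-3.45,-0.96) = (-3.8843,-0.2530)
  v5: (1-0.495)·(-2.84,-2.92) + 0.495·(-1.72,-3.32) = (-2.2856,-3.1180)
  v6: (1-0.495)·(-0.46,-2.88) + 0.495·(-0.27,-4.31) = (-0.3659,-3.5878)
  v7: (1-0.495)·(2.35,-2.65) + 0.495·(3.7,-5.26) = (3.0183,-3.9419)
  v8: (1-0.495)·(2.8,-0.99) + 0.495·(4.3,-2.78) = (3.5425,-1.8760)
Shoelace sum Σ(x_i·y_{i+1} − x_{i+1}·y_i):
  i=1: 3.2751·2.3296 − 0.5544·0.8698 = +7.1474 (running +7.1474)
  i=2: 0.5544·2.9945 − -2.1578·2.3296 = +6.6870 (running +13.8344)
  i=3: -2.1578·-0.2530 − -3.8843·2.9945 = +12.1773 (running +26.0117)
  i=4: -3.8843·-3.1180 − -2.2856·-0.2530 = +11.5330 (running +37.5447)
  i=5: -2.2856·-3.5878 − -0.3659·-3.1180 = +7.0594 (running +44.6040)
  i=6: -0.3659·-3.9419 − 3.0183·-3.5878 = +12.2716 (running +56.8756)
  i=7: 3.0183·-1.8760 − 3.5425·-3.9419 = +8.3020 (running +65.1776)
  i=8: 3.5425·0.8698 − 3.2751·-1.8760 = +9.2253 (running +74.4029)
Area = |Σ|/2 = |74.4029|/2 = 37.2015

Area at t=0.495: 37.2015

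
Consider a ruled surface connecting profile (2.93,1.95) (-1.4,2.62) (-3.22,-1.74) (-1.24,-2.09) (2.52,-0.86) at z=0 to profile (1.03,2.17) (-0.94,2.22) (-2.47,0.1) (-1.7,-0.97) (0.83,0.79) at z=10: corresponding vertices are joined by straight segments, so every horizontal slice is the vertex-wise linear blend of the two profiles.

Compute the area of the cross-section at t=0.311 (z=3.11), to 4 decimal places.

Cross-section at t=0.311: each vertex is (1-t)·p0[i] + t·p1[i].
  v1: (1-0.311)·(2.93,1.95) + 0.311·(1.03,2.17) = (2.3391,2.0184)
  v2: (1-0.311)·(-1.4,2.62) + 0.311·(-0.94,2.22) = (-1.2569,2.4956)
  v3: (1-0.311)·(-3.22,-1.74) + 0.311·(-2.47,0.1) = (-2.9868,-1.1678)
  v4: (1-0.311)·(-1.24,-2.09) + 0.311·(-1.7,-0.97) = (-1.3831,-1.7417)
  v5: (1-0.311)·(2.52,-0.86) + 0.311·(0.83,0.79) = (1.9944,-0.3469)
Shoelace sum Σ(x_i·y_{i+1} − x_{i+1}·y_i):
  i=1: 2.3391·2.4956 − -1.2569·2.0184 = +8.3745 (running +8.3745)
  i=2: -1.2569·-1.1678 − -2.9868·2.4956 = +8.9215 (running +17.2960)
  i=3: -2.9868·-1.7417 − -1.3831·-1.1678 = +3.5869 (running +20.8829)
  i=4: -1.3831·-0.3469 − 1.9944·-1.7417 = +3.9533 (running +24.8362)
  i=5: 1.9944·2.0184 − 2.3391·-0.3469 = +4.8369 (running +29.6731)
Area = |Σ|/2 = |29.6731|/2 = 14.8366

Area at t=0.311: 14.8366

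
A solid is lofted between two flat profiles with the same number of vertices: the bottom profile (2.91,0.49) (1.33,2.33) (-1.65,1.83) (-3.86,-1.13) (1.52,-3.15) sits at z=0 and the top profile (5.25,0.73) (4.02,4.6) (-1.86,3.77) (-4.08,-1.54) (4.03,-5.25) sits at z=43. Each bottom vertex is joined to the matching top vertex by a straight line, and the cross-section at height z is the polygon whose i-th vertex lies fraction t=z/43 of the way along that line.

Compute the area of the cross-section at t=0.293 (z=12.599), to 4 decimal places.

Cross-section at t=0.293: each vertex is (1-t)·p0[i] + t·p1[i].
  v1: (1-0.293)·(2.91,0.49) + 0.293·(5.25,0.73) = (3.5956,0.5603)
  v2: (1-0.293)·(1.33,2.33) + 0.293·(4.02,4.6) = (2.1182,2.9951)
  v3: (1-0.293)·(-1.65,1.83) + 0.293·(-1.86,3.77) = (-1.7115,2.3984)
  v4: (1-0.293)·(-3.86,-1.13) + 0.293·(-4.08,-1.54) = (-3.9245,-1.2501)
  v5: (1-0.293)·(1.52,-3.15) + 0.293·(4.03,-5.25) = (2.2554,-3.7653)
Shoelace sum Σ(x_i·y_{i+1} − x_{i+1}·y_i):
  i=1: 3.5956·2.9951 − 2.1182·0.5603 = +9.5824 (running +9.5824)
  i=2: 2.1182·2.3984 − -1.7115·2.9951 = +10.2065 (running +19.7889)
  i=3: -1.7115·-1.2501 − -3.9245·2.3984 = +11.5521 (running +31.3410)
  i=4: -3.9245·-3.7653 − 2.2554·-1.2501 = +17.5963 (running +48.9374)
  i=5: 2.2554·0.5603 − 3.5956·-3.7653 = +14.8024 (running +63.7397)
Area = |Σ|/2 = |63.7397|/2 = 31.8699

Area at t=0.293: 31.8699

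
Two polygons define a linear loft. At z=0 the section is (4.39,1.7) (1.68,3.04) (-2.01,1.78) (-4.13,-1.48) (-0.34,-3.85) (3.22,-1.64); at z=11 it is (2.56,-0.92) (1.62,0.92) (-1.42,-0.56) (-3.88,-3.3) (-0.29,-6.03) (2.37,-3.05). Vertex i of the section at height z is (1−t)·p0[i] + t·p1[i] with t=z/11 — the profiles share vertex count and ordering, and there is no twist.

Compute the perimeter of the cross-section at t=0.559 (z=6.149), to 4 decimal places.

Cross-section at t=0.559: each vertex is (1-t)·p0[i] + t·p1[i].
  v1: (1-0.559)·(4.39,1.7) + 0.559·(2.56,-0.92) = (3.3670,0.2354)
  v2: (1-0.559)·(1.68,3.04) + 0.559·(1.62,0.92) = (1.6465,1.8549)
  v3: (1-0.559)·(-2.01,1.78) + 0.559·(-1.42,-0.56) = (-1.6802,0.4719)
  v4: (1-0.559)·(-4.13,-1.48) + 0.559·(-3.88,-3.3) = (-3.9902,-2.4974)
  v5: (1-0.559)·(-0.34,-3.85) + 0.559·(-0.29,-6.03) = (-0.3120,-5.0686)
  v6: (1-0.559)·(3.22,-1.64) + 0.559·(2.37,-3.05) = (2.7449,-2.4282)
Perimeter = Σ |v_{i+1} − v_i|:
  edge 1→2: √(-1.7206² + 1.6195²) = 2.3629 (running 2.3629)
  edge 2→3: √(-3.3266² + -1.3830²) = 3.6027 (running 5.9655)
  edge 3→4: √(-2.3101² + -2.9693²) = 3.7621 (running 9.7276)
  edge 4→5: √(3.6782² + -2.5712²) = 4.4878 (running 14.2154)
  edge 5→6: √(3.0569² + 2.6404²) = 4.0394 (running 18.2548)
  edge 6→1: √(0.6222² + 2.6636²) = 2.7353 (running 20.9901)
Perimeter = 20.9901

Perimeter at t=0.559: 20.9901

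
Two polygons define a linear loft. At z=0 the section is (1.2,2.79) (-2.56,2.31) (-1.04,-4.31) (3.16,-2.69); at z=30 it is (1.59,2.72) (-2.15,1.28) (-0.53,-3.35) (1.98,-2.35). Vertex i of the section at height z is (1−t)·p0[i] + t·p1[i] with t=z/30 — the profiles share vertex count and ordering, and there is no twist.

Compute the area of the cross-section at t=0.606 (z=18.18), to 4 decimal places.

Cross-section at t=0.606: each vertex is (1-t)·p0[i] + t·p1[i].
  v1: (1-0.606)·(1.2,2.79) + 0.606·(1.59,2.72) = (1.4363,2.7476)
  v2: (1-0.606)·(-2.56,2.31) + 0.606·(-2.15,1.28) = (-2.3115,1.6858)
  v3: (1-0.606)·(-1.04,-4.31) + 0.606·(-0.53,-3.35) = (-0.7309,-3.7282)
  v4: (1-0.606)·(3.16,-2.69) + 0.606·(1.98,-2.35) = (2.4449,-2.4840)
Shoelace sum Σ(x_i·y_{i+1} − x_{i+1}·y_i):
  i=1: 1.4363·1.6858 − -2.3115·2.7476 = +8.7726 (running +8.7726)
  i=2: -2.3115·-3.7282 − -0.7309·1.6858 = +9.8502 (running +18.6228)
  i=3: -0.7309·-2.4840 − 2.4449·-3.7282 = +10.9309 (running +29.5536)
  i=4: 2.4449·2.7476 − 1.4363·-2.4840 = +10.2854 (running +39.8391)
Area = |Σ|/2 = |39.8391|/2 = 19.9195

Area at t=0.606: 19.9195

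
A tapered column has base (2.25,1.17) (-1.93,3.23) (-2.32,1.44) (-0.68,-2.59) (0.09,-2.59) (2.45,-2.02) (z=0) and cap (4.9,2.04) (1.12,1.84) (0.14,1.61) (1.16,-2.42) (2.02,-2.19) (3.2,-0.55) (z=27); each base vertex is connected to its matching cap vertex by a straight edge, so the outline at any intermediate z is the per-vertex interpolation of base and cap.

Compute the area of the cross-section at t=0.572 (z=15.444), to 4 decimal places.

Cross-section at t=0.572: each vertex is (1-t)·p0[i] + t·p1[i].
  v1: (1-0.572)·(2.25,1.17) + 0.572·(4.9,2.04) = (3.7658,1.6676)
  v2: (1-0.572)·(-1.93,3.23) + 0.572·(1.12,1.84) = (-0.1854,2.4349)
  v3: (1-0.572)·(-2.32,1.44) + 0.572·(0.14,1.61) = (-0.9129,1.5372)
  v4: (1-0.572)·(-0.68,-2.59) + 0.572·(1.16,-2.42) = (0.3725,-2.4928)
  v5: (1-0.572)·(0.09,-2.59) + 0.572·(2.02,-2.19) = (1.1940,-2.3612)
  v6: (1-0.572)·(2.45,-2.02) + 0.572·(3.2,-0.55) = (2.8790,-1.1792)
Shoelace sum Σ(x_i·y_{i+1} − x_{i+1}·y_i):
  i=1: 3.7658·2.4349 − -0.1854·1.6676 = +9.4786 (running +9.4786)
  i=2: -0.1854·1.5372 − -0.9129·2.4349 = +1.9378 (running +11.4164)
  i=3: -0.9129·-2.4928 − 0.3725·1.5372 = +1.7030 (running +13.1194)
  i=4: 0.3725·-2.3612 − 1.1940·-2.4928 = +2.0968 (running +15.2161)
  i=5: 1.1940·-1.1792 − 2.8790·-2.3612 = +5.3900 (running +20.6062)
  i=6: 2.8790·1.6676 − 3.7658·-1.1792 = +9.2416 (running +29.8478)
Area = |Σ|/2 = |29.8478|/2 = 14.9239

Area at t=0.572: 14.9239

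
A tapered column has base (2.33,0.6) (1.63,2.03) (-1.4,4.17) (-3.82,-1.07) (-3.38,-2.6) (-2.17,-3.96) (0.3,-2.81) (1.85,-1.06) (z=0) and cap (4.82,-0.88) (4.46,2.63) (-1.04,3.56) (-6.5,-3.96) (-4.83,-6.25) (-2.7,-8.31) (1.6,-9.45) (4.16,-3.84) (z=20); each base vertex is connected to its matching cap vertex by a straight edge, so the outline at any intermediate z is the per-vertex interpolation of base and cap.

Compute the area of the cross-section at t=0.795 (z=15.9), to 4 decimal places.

Area at t=0.795: 80.4655

Cross-section at t=0.795: each vertex is (1-t)·p0[i] + t·p1[i].
  v1: (1-0.795)·(2.33,0.6) + 0.795·(4.82,-0.88) = (4.3096,-0.5766)
  v2: (1-0.795)·(1.63,2.03) + 0.795·(4.46,2.63) = (3.8798,2.5070)
  v3: (1-0.795)·(-1.4,4.17) + 0.795·(-1.04,3.56) = (-1.1138,3.6850)
  v4: (1-0.795)·(-3.82,-1.07) + 0.795·(-6.5,-3.96) = (-5.9506,-3.3676)
  v5: (1-0.795)·(-3.38,-2.6) + 0.795·(-4.83,-6.25) = (-4.5328,-5.5017)
  v6: (1-0.795)·(-2.17,-3.96) + 0.795·(-2.7,-8.31) = (-2.5913,-7.4183)
  v7: (1-0.795)·(0.3,-2.81) + 0.795·(1.6,-9.45) = (1.3335,-8.0888)
  v8: (1-0.795)·(1.85,-1.06) + 0.795·(4.16,-3.84) = (3.6865,-3.2701)
Shoelace sum Σ(x_i·y_{i+1} − x_{i+1}·y_i):
  i=1: 4.3096·2.5070 − 3.8798·-0.5766 = +13.0412 (running +13.0412)
  i=2: 3.8798·3.6850 − -1.1138·2.5070 = +17.0897 (running +30.1309)
  i=3: -1.1138·-3.3676 − -5.9506·3.6850 = +25.6790 (running +55.8099)
  i=4: -5.9506·-5.5017 − -4.5328·-3.3676 = +17.4745 (running +73.2844)
  i=5: -4.5328·-7.4183 − -2.5913·-5.5017 = +19.3681 (running +92.6525)
  i=6: -2.5913·-8.0888 − 1.3335·-7.4183 = +30.8531 (running +123.5056)
  i=7: 1.3335·-3.2701 − 3.6865·-8.0888 = +25.4583 (running +148.9639)
  i=8: 3.6865·-0.5766 − 4.3096·-3.2701 = +11.9671 (running +160.9310)
Area = |Σ|/2 = |160.9310|/2 = 80.4655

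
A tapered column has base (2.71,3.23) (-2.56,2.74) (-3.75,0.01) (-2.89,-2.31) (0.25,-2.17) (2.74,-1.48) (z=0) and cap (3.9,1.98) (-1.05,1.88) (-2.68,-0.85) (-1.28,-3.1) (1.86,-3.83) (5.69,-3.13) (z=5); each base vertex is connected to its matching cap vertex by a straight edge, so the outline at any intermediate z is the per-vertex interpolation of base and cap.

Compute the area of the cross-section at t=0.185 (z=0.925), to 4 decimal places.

Cross-section at t=0.185: each vertex is (1-t)·p0[i] + t·p1[i].
  v1: (1-0.185)·(2.71,3.23) + 0.185·(3.9,1.98) = (2.9302,2.9987)
  v2: (1-0.185)·(-2.56,2.74) + 0.185·(-1.05,1.88) = (-2.2806,2.5809)
  v3: (1-0.185)·(-3.75,0.01) + 0.185·(-2.68,-0.85) = (-3.5520,-0.1491)
  v4: (1-0.185)·(-2.89,-2.31) + 0.185·(-1.28,-3.1) = (-2.5922,-2.4562)
  v5: (1-0.185)·(0.25,-2.17) + 0.185·(1.86,-3.83) = (0.5478,-2.4771)
  v6: (1-0.185)·(2.74,-1.48) + 0.185·(5.69,-3.13) = (3.2858,-1.7853)
Shoelace sum Σ(x_i·y_{i+1} − x_{i+1}·y_i):
  i=1: 2.9302·2.5809 − -2.2806·2.9987 = +14.4015 (running +14.4015)
  i=2: -2.2806·-0.1491 − -3.5520·2.5809 = +9.5075 (running +23.9091)
  i=3: -3.5520·-2.4562 − -2.5922·-0.1491 = +8.3379 (running +32.2469)
  i=4: -2.5922·-2.4771 − 0.5478·-2.4562 = +7.7666 (running +40.0135)
  i=5: 0.5478·-1.7853 − 3.2858·-2.4771 = +7.1611 (running +47.1746)
  i=6: 3.2858·2.9987 − 2.9302·-1.7853 = +15.0842 (running +62.2588)
Area = |Σ|/2 = |62.2588|/2 = 31.1294

Area at t=0.185: 31.1294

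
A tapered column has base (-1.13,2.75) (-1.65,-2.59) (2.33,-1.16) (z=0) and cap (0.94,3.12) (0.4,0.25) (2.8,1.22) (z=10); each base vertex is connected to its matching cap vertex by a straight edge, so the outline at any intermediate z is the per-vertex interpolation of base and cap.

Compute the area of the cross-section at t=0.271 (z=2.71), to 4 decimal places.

Cross-section at t=0.271: each vertex is (1-t)·p0[i] + t·p1[i].
  v1: (1-0.271)·(-1.13,2.75) + 0.271·(0.94,3.12) = (-0.5690,2.8503)
  v2: (1-0.271)·(-1.65,-2.59) + 0.271·(0.4,0.25) = (-1.0944,-1.8204)
  v3: (1-0.271)·(2.33,-1.16) + 0.271·(2.8,1.22) = (2.4574,-0.5150)
Shoelace sum Σ(x_i·y_{i+1} − x_{i+1}·y_i):
  i=1: -0.5690·-1.8204 − -1.0944·2.8503 = +4.1553 (running +4.1553)
  i=2: -1.0944·-0.5150 − 2.4574·-1.8204 = +5.0370 (running +9.1923)
  i=3: 2.4574·2.8503 − -0.5690·-0.5150 = +6.7111 (running +15.9034)
Area = |Σ|/2 = |15.9034|/2 = 7.9517

Area at t=0.271: 7.9517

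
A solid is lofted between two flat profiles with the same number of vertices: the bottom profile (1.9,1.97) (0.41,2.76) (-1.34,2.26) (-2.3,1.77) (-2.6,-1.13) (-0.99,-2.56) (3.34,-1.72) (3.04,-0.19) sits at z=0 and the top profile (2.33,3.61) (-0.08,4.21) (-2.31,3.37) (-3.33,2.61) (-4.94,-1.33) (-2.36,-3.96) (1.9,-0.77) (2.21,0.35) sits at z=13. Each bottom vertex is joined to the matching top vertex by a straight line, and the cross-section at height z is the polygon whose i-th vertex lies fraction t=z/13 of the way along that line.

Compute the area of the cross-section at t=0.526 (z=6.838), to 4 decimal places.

Cross-section at t=0.526: each vertex is (1-t)·p0[i] + t·p1[i].
  v1: (1-0.526)·(1.9,1.97) + 0.526·(2.33,3.61) = (2.1262,2.8326)
  v2: (1-0.526)·(0.41,2.76) + 0.526·(-0.08,4.21) = (0.1523,3.5227)
  v3: (1-0.526)·(-1.34,2.26) + 0.526·(-2.31,3.37) = (-1.8502,2.8439)
  v4: (1-0.526)·(-2.3,1.77) + 0.526·(-3.33,2.61) = (-2.8418,2.2118)
  v5: (1-0.526)·(-2.6,-1.13) + 0.526·(-4.94,-1.33) = (-3.8308,-1.2352)
  v6: (1-0.526)·(-0.99,-2.56) + 0.526·(-2.36,-3.96) = (-1.7106,-3.2964)
  v7: (1-0.526)·(3.34,-1.72) + 0.526·(1.9,-0.77) = (2.5826,-1.2203)
  v8: (1-0.526)·(3.04,-0.19) + 0.526·(2.21,0.35) = (2.6034,0.0940)
Shoelace sum Σ(x_i·y_{i+1} − x_{i+1}·y_i):
  i=1: 2.1262·3.5227 − 0.1523·2.8326 = +7.0586 (running +7.0586)
  i=2: 0.1523·2.8439 − -1.8502·3.5227 = +6.9508 (running +14.0094)
  i=3: -1.8502·2.2118 − -2.8418·2.8439 = +3.9892 (running +17.9986)
  i=4: -2.8418·-1.2352 − -3.8308·2.2118 = +11.9834 (running +29.9820)
  i=5: -3.8308·-3.2964 − -1.7106·-1.2352 = +10.5150 (running +40.4970)
  i=6: -1.7106·-1.2203 − 2.5826·-3.2964 = +10.6006 (running +51.0976)
  i=7: 2.5826·0.0940 − 2.6034·-1.2203 = +3.4198 (running +54.5174)
  i=8: 2.6034·2.8326 − 2.1262·0.0940 = +7.1746 (running +61.6920)
Area = |Σ|/2 = |61.6920|/2 = 30.8460

Area at t=0.526: 30.8460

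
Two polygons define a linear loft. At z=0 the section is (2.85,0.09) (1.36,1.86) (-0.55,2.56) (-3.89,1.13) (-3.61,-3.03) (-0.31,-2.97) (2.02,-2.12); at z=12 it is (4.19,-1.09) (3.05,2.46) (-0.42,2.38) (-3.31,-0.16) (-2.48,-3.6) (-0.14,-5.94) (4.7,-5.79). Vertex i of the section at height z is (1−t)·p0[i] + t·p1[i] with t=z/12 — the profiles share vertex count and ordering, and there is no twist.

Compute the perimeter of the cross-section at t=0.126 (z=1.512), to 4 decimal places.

Cross-section at t=0.126: each vertex is (1-t)·p0[i] + t·p1[i].
  v1: (1-0.126)·(2.85,0.09) + 0.126·(4.19,-1.09) = (3.0188,-0.0587)
  v2: (1-0.126)·(1.36,1.86) + 0.126·(3.05,2.46) = (1.5729,1.9356)
  v3: (1-0.126)·(-0.55,2.56) + 0.126·(-0.42,2.38) = (-0.5336,2.5373)
  v4: (1-0.126)·(-3.89,1.13) + 0.126·(-3.31,-0.16) = (-3.8169,0.9675)
  v5: (1-0.126)·(-3.61,-3.03) + 0.126·(-2.48,-3.6) = (-3.4676,-3.1018)
  v6: (1-0.126)·(-0.31,-2.97) + 0.126·(-0.14,-5.94) = (-0.2886,-3.3442)
  v7: (1-0.126)·(2.02,-2.12) + 0.126·(4.7,-5.79) = (2.3577,-2.5824)
Perimeter = Σ |v_{i+1} − v_i|:
  edge 1→2: √(-1.4459² + 1.9943²) = 2.4633 (running 2.4633)
  edge 2→3: √(-2.1066² + 0.6017²) = 2.1908 (running 4.6541)
  edge 3→4: √(-3.2833² + -1.5699²) = 3.6393 (running 8.2934)
  edge 4→5: √(0.3493² + -4.0693²) = 4.0842 (running 12.3776)
  edge 5→6: √(3.1790² + -0.2424²) = 3.1883 (running 15.5659)
  edge 6→7: √(2.6463² + 0.7618²) = 2.7537 (running 18.3196)
  edge 7→1: √(0.6612² + 2.5237²) = 2.6089 (running 20.9286)
Perimeter = 20.9286

Perimeter at t=0.126: 20.9286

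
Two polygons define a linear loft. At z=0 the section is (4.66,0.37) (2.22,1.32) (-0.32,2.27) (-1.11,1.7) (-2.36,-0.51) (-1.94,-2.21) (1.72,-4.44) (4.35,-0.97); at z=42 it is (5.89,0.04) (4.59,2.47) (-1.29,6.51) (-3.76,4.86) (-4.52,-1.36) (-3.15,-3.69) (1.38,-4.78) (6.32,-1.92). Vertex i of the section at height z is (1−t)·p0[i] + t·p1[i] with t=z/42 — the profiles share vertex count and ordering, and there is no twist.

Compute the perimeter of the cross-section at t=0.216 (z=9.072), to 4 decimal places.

Perimeter at t=0.216: 23.1881

Cross-section at t=0.216: each vertex is (1-t)·p0[i] + t·p1[i].
  v1: (1-0.216)·(4.66,0.37) + 0.216·(5.89,0.04) = (4.9257,0.2987)
  v2: (1-0.216)·(2.22,1.32) + 0.216·(4.59,2.47) = (2.7319,1.5684)
  v3: (1-0.216)·(-0.32,2.27) + 0.216·(-1.29,6.51) = (-0.5295,3.1858)
  v4: (1-0.216)·(-1.11,1.7) + 0.216·(-3.76,4.86) = (-1.6824,2.3826)
  v5: (1-0.216)·(-2.36,-0.51) + 0.216·(-4.52,-1.36) = (-2.8266,-0.6936)
  v6: (1-0.216)·(-1.94,-2.21) + 0.216·(-3.15,-3.69) = (-2.2014,-2.5297)
  v7: (1-0.216)·(1.72,-4.44) + 0.216·(1.38,-4.78) = (1.6466,-4.5134)
  v8: (1-0.216)·(4.35,-0.97) + 0.216·(6.32,-1.92) = (4.7755,-1.1752)
Perimeter = Σ |v_{i+1} − v_i|:
  edge 1→2: √(-2.1938² + 1.2697²) = 2.5347 (running 2.5347)
  edge 2→3: √(-3.2614² + 1.6174²) = 3.6405 (running 6.1752)
  edge 3→4: √(-1.1529² + -0.8033²) = 1.4051 (running 7.5803)
  edge 4→5: √(-1.1442² + -3.0762²) = 3.2821 (running 10.8624)
  edge 5→6: √(0.6252² + -1.8361²) = 1.9396 (running 12.8020)
  edge 6→7: √(3.8479² + -1.9838²) = 4.3292 (running 17.1311)
  edge 7→8: √(3.1290² + 3.3382²) = 4.5754 (running 21.7065)
  edge 8→1: √(0.1502² + 1.4739²) = 1.4815 (running 23.1881)
Perimeter = 23.1881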